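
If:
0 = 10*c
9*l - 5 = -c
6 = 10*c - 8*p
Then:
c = 0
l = 5/9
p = -3/4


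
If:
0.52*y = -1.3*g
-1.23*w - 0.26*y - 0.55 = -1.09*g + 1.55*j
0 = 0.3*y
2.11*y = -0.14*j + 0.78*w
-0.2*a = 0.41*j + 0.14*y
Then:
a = 0.64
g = 0.00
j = -0.31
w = -0.06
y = 0.00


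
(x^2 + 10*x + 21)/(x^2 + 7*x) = (x + 3)/x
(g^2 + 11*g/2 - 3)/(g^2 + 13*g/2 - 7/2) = (g + 6)/(g + 7)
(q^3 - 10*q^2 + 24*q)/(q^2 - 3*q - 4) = q*(q - 6)/(q + 1)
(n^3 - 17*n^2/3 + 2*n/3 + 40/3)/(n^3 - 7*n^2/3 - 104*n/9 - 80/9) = 3*(n - 2)/(3*n + 4)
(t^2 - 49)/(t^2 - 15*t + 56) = (t + 7)/(t - 8)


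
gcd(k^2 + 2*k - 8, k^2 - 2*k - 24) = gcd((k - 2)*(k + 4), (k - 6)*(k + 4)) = k + 4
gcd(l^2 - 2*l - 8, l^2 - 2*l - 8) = l^2 - 2*l - 8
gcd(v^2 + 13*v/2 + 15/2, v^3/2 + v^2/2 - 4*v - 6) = 1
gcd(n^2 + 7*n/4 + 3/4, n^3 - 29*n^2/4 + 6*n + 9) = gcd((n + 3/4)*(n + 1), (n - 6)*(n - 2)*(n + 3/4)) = n + 3/4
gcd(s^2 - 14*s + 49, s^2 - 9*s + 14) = s - 7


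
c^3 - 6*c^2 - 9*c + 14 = (c - 7)*(c - 1)*(c + 2)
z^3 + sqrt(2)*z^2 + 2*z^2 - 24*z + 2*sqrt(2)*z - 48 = (z + 2)*(z - 3*sqrt(2))*(z + 4*sqrt(2))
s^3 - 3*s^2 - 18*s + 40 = (s - 5)*(s - 2)*(s + 4)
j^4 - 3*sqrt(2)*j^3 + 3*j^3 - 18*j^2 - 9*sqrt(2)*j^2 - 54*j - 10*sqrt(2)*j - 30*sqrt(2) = (j + 3)*(j - 5*sqrt(2))*(j + sqrt(2))^2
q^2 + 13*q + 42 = (q + 6)*(q + 7)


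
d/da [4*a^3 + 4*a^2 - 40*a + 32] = 12*a^2 + 8*a - 40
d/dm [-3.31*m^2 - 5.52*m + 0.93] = -6.62*m - 5.52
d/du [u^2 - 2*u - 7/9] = 2*u - 2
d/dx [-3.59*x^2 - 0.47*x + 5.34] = -7.18*x - 0.47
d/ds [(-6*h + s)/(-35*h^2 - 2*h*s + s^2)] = (-35*h^2 - 2*h*s + s^2 - 2*(h - s)*(6*h - s))/(35*h^2 + 2*h*s - s^2)^2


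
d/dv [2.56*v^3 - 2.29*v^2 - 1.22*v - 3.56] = 7.68*v^2 - 4.58*v - 1.22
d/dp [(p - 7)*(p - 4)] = 2*p - 11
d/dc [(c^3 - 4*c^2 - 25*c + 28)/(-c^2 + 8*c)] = (-c^4 + 16*c^3 - 57*c^2 + 56*c - 224)/(c^2*(c^2 - 16*c + 64))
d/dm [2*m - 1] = 2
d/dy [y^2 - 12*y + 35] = 2*y - 12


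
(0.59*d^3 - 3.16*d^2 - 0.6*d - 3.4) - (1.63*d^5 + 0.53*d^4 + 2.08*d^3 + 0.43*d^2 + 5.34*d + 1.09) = -1.63*d^5 - 0.53*d^4 - 1.49*d^3 - 3.59*d^2 - 5.94*d - 4.49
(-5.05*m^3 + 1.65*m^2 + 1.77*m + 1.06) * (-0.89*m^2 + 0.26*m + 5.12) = 4.4945*m^5 - 2.7815*m^4 - 27.0023*m^3 + 7.9648*m^2 + 9.338*m + 5.4272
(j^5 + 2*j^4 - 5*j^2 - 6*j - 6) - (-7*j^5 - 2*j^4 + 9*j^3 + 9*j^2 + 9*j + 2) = 8*j^5 + 4*j^4 - 9*j^3 - 14*j^2 - 15*j - 8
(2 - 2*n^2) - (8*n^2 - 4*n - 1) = -10*n^2 + 4*n + 3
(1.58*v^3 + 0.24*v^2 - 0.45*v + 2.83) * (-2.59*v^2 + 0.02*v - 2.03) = -4.0922*v^5 - 0.59*v^4 - 2.0371*v^3 - 7.8259*v^2 + 0.9701*v - 5.7449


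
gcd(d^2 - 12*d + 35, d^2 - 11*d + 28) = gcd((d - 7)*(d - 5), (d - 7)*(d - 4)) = d - 7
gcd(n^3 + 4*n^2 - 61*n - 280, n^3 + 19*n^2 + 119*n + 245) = n^2 + 12*n + 35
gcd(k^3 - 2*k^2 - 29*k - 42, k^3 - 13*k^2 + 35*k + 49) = k - 7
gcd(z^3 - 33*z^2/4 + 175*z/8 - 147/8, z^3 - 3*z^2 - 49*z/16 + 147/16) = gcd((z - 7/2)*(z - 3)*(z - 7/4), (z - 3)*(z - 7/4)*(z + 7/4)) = z^2 - 19*z/4 + 21/4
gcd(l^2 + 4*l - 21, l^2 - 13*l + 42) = 1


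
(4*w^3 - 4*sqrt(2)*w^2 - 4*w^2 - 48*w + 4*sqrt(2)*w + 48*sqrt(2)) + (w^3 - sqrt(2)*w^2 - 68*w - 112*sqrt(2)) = 5*w^3 - 5*sqrt(2)*w^2 - 4*w^2 - 116*w + 4*sqrt(2)*w - 64*sqrt(2)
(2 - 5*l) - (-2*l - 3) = 5 - 3*l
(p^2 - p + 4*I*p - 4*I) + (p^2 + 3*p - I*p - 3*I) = 2*p^2 + 2*p + 3*I*p - 7*I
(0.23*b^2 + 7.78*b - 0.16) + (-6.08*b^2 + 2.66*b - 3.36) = -5.85*b^2 + 10.44*b - 3.52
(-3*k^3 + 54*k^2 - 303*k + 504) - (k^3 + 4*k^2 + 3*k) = -4*k^3 + 50*k^2 - 306*k + 504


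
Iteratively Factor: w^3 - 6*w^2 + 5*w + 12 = (w - 4)*(w^2 - 2*w - 3) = (w - 4)*(w - 3)*(w + 1)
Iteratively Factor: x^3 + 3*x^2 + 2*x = (x + 2)*(x^2 + x) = (x + 1)*(x + 2)*(x)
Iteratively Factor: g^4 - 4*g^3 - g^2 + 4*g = (g - 1)*(g^3 - 3*g^2 - 4*g) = (g - 1)*(g + 1)*(g^2 - 4*g) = g*(g - 1)*(g + 1)*(g - 4)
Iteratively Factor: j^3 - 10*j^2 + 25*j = (j - 5)*(j^2 - 5*j) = j*(j - 5)*(j - 5)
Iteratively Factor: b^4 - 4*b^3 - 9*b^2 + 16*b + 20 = (b - 5)*(b^3 + b^2 - 4*b - 4) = (b - 5)*(b + 2)*(b^2 - b - 2) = (b - 5)*(b - 2)*(b + 2)*(b + 1)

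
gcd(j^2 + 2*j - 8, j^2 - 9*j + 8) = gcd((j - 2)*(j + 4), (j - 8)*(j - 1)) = 1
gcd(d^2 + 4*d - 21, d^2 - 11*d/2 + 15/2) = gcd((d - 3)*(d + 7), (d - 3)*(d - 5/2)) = d - 3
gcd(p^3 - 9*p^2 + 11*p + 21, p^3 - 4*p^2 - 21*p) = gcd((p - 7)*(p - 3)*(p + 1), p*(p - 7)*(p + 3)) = p - 7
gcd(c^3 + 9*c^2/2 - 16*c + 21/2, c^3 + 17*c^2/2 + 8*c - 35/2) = c^2 + 6*c - 7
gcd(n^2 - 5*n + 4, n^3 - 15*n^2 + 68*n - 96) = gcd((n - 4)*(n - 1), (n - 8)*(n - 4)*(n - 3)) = n - 4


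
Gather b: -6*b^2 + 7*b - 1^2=-6*b^2 + 7*b - 1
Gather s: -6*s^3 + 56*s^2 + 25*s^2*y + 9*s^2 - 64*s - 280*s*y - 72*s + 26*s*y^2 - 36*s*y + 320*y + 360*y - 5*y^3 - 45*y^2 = -6*s^3 + s^2*(25*y + 65) + s*(26*y^2 - 316*y - 136) - 5*y^3 - 45*y^2 + 680*y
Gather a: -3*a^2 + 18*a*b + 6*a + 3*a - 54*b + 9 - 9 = -3*a^2 + a*(18*b + 9) - 54*b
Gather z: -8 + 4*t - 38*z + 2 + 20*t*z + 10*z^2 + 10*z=4*t + 10*z^2 + z*(20*t - 28) - 6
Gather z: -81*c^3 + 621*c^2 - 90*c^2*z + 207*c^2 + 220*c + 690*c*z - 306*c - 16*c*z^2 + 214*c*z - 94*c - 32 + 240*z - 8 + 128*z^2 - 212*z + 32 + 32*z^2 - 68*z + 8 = -81*c^3 + 828*c^2 - 180*c + z^2*(160 - 16*c) + z*(-90*c^2 + 904*c - 40)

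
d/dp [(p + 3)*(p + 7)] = 2*p + 10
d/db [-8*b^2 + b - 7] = 1 - 16*b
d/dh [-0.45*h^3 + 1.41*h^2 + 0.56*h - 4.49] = -1.35*h^2 + 2.82*h + 0.56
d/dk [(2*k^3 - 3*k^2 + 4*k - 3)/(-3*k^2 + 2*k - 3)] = 2*(-3*k^4 + 4*k^3 - 6*k^2 - 3)/(9*k^4 - 12*k^3 + 22*k^2 - 12*k + 9)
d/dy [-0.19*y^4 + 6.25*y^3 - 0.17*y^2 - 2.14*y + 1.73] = -0.76*y^3 + 18.75*y^2 - 0.34*y - 2.14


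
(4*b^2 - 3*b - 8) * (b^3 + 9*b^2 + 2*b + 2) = 4*b^5 + 33*b^4 - 27*b^3 - 70*b^2 - 22*b - 16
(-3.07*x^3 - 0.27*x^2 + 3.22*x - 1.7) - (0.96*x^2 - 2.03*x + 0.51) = -3.07*x^3 - 1.23*x^2 + 5.25*x - 2.21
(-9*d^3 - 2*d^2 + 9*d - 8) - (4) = -9*d^3 - 2*d^2 + 9*d - 12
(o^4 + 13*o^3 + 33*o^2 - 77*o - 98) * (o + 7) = o^5 + 20*o^4 + 124*o^3 + 154*o^2 - 637*o - 686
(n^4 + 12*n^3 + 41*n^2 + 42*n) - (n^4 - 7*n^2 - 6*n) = 12*n^3 + 48*n^2 + 48*n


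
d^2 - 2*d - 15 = (d - 5)*(d + 3)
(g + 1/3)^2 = g^2 + 2*g/3 + 1/9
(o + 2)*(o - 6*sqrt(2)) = o^2 - 6*sqrt(2)*o + 2*o - 12*sqrt(2)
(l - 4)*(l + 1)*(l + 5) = l^3 + 2*l^2 - 19*l - 20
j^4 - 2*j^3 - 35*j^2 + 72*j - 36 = (j - 6)*(j - 1)^2*(j + 6)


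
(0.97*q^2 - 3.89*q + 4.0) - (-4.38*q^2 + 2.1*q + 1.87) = 5.35*q^2 - 5.99*q + 2.13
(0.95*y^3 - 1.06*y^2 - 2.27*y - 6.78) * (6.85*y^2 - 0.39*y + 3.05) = 6.5075*y^5 - 7.6315*y^4 - 12.2386*y^3 - 48.7907*y^2 - 4.2793*y - 20.679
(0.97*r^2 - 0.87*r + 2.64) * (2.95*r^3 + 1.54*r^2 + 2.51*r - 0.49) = 2.8615*r^5 - 1.0727*r^4 + 8.8829*r^3 + 1.4066*r^2 + 7.0527*r - 1.2936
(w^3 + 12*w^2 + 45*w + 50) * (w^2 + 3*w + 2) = w^5 + 15*w^4 + 83*w^3 + 209*w^2 + 240*w + 100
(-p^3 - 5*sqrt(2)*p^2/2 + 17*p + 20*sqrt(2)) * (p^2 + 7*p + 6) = -p^5 - 7*p^4 - 5*sqrt(2)*p^4/2 - 35*sqrt(2)*p^3/2 + 11*p^3 + 5*sqrt(2)*p^2 + 119*p^2 + 102*p + 140*sqrt(2)*p + 120*sqrt(2)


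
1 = 1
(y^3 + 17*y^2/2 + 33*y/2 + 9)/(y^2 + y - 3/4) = 2*(y^2 + 7*y + 6)/(2*y - 1)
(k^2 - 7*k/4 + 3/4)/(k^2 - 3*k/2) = (4*k^2 - 7*k + 3)/(2*k*(2*k - 3))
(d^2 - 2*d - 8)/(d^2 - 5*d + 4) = (d + 2)/(d - 1)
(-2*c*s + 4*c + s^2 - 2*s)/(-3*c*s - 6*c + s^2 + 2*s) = (2*c*s - 4*c - s^2 + 2*s)/(3*c*s + 6*c - s^2 - 2*s)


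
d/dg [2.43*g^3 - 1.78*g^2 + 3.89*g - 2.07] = 7.29*g^2 - 3.56*g + 3.89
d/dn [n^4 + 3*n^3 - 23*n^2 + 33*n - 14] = 4*n^3 + 9*n^2 - 46*n + 33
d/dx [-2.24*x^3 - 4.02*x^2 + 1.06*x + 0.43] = -6.72*x^2 - 8.04*x + 1.06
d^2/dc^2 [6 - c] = 0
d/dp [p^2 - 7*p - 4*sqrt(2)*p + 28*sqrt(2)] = 2*p - 7 - 4*sqrt(2)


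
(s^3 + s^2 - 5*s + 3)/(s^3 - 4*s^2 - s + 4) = (s^2 + 2*s - 3)/(s^2 - 3*s - 4)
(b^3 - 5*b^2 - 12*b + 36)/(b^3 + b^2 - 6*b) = (b - 6)/b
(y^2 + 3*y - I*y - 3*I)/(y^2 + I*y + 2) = (y + 3)/(y + 2*I)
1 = 1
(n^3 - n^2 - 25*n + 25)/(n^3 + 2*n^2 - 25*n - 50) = (n - 1)/(n + 2)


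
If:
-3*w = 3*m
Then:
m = -w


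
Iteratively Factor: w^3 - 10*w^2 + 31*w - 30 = (w - 5)*(w^2 - 5*w + 6) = (w - 5)*(w - 3)*(w - 2)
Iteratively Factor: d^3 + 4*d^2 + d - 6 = (d + 2)*(d^2 + 2*d - 3) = (d - 1)*(d + 2)*(d + 3)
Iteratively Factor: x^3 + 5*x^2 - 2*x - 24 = (x + 4)*(x^2 + x - 6) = (x - 2)*(x + 4)*(x + 3)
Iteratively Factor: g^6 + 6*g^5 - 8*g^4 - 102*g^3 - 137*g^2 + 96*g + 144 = (g + 3)*(g^5 + 3*g^4 - 17*g^3 - 51*g^2 + 16*g + 48) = (g + 3)*(g + 4)*(g^4 - g^3 - 13*g^2 + g + 12) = (g - 1)*(g + 3)*(g + 4)*(g^3 - 13*g - 12) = (g - 1)*(g + 3)^2*(g + 4)*(g^2 - 3*g - 4) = (g - 4)*(g - 1)*(g + 3)^2*(g + 4)*(g + 1)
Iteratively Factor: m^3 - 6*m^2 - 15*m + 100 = (m + 4)*(m^2 - 10*m + 25) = (m - 5)*(m + 4)*(m - 5)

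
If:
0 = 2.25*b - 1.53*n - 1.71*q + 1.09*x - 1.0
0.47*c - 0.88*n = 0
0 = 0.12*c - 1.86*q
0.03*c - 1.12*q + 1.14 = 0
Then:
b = 11.5647844860822 - 0.484444444444444*x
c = 26.98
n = 14.41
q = 1.74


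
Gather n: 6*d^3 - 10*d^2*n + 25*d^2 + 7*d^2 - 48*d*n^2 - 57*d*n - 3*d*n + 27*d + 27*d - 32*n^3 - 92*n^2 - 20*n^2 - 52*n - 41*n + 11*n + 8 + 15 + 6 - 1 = 6*d^3 + 32*d^2 + 54*d - 32*n^3 + n^2*(-48*d - 112) + n*(-10*d^2 - 60*d - 82) + 28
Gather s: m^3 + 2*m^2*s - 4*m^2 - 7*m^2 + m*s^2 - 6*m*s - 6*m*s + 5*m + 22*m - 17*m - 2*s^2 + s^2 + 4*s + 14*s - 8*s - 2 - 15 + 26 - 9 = m^3 - 11*m^2 + 10*m + s^2*(m - 1) + s*(2*m^2 - 12*m + 10)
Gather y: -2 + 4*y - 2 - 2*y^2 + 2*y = -2*y^2 + 6*y - 4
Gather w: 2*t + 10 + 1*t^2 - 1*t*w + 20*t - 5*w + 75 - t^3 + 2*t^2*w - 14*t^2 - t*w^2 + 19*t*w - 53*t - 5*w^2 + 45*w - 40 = -t^3 - 13*t^2 - 31*t + w^2*(-t - 5) + w*(2*t^2 + 18*t + 40) + 45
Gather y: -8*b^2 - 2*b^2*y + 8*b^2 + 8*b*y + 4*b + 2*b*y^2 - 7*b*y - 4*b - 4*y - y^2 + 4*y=y^2*(2*b - 1) + y*(-2*b^2 + b)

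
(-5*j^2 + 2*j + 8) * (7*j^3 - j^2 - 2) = -35*j^5 + 19*j^4 + 54*j^3 + 2*j^2 - 4*j - 16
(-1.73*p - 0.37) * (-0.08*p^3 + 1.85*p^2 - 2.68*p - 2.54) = 0.1384*p^4 - 3.1709*p^3 + 3.9519*p^2 + 5.3858*p + 0.9398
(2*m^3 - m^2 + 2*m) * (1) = 2*m^3 - m^2 + 2*m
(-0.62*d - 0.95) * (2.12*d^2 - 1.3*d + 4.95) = -1.3144*d^3 - 1.208*d^2 - 1.834*d - 4.7025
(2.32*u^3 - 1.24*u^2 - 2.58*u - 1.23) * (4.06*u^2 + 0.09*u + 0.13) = 9.4192*u^5 - 4.8256*u^4 - 10.2848*u^3 - 5.3872*u^2 - 0.4461*u - 0.1599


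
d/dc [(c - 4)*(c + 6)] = 2*c + 2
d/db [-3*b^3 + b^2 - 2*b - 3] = -9*b^2 + 2*b - 2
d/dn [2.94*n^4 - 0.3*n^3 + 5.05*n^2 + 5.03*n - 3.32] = 11.76*n^3 - 0.9*n^2 + 10.1*n + 5.03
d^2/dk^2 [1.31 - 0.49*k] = 0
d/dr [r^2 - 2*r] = 2*r - 2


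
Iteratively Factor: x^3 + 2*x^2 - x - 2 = (x + 1)*(x^2 + x - 2) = (x + 1)*(x + 2)*(x - 1)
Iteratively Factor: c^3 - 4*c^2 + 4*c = (c)*(c^2 - 4*c + 4) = c*(c - 2)*(c - 2)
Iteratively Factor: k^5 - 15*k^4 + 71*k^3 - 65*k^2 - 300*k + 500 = (k - 2)*(k^4 - 13*k^3 + 45*k^2 + 25*k - 250) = (k - 2)*(k + 2)*(k^3 - 15*k^2 + 75*k - 125) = (k - 5)*(k - 2)*(k + 2)*(k^2 - 10*k + 25) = (k - 5)^2*(k - 2)*(k + 2)*(k - 5)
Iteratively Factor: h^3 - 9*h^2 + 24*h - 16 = (h - 4)*(h^2 - 5*h + 4) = (h - 4)^2*(h - 1)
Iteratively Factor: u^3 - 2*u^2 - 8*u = (u + 2)*(u^2 - 4*u) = u*(u + 2)*(u - 4)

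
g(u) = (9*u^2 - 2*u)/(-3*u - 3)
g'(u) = (18*u - 2)/(-3*u - 3) + 3*(9*u^2 - 2*u)/(-3*u - 3)^2 = (-9*u^2 - 18*u + 2)/(3*(u^2 + 2*u + 1))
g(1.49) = -2.28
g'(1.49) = -2.41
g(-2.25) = 13.35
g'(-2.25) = -0.65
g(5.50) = -13.40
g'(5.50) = -2.91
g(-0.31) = -0.72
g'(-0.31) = 4.70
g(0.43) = -0.19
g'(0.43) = -1.21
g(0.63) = -0.47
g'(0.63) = -1.62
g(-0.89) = -27.00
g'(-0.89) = 300.03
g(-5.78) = 21.77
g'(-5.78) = -2.84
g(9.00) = -23.70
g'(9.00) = -2.96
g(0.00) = 0.00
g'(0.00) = 0.67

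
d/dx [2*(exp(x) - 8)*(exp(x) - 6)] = 4*(exp(x) - 7)*exp(x)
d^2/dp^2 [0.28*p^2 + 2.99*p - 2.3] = 0.560000000000000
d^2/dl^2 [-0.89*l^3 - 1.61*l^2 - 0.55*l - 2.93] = -5.34*l - 3.22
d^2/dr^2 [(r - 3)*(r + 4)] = 2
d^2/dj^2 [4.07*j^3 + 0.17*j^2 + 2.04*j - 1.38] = 24.42*j + 0.34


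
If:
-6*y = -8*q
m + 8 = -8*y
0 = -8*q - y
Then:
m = -8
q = 0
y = 0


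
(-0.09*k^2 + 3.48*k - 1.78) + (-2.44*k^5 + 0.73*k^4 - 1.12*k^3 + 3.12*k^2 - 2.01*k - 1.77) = -2.44*k^5 + 0.73*k^4 - 1.12*k^3 + 3.03*k^2 + 1.47*k - 3.55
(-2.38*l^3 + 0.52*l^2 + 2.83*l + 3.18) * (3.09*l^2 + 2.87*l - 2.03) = -7.3542*l^5 - 5.2238*l^4 + 15.0685*l^3 + 16.8927*l^2 + 3.3817*l - 6.4554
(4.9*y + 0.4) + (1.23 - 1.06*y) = 3.84*y + 1.63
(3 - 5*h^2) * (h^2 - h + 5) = -5*h^4 + 5*h^3 - 22*h^2 - 3*h + 15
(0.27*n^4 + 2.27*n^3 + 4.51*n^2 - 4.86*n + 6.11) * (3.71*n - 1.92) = 1.0017*n^5 + 7.9033*n^4 + 12.3737*n^3 - 26.6898*n^2 + 31.9993*n - 11.7312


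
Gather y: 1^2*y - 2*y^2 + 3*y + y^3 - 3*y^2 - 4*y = y^3 - 5*y^2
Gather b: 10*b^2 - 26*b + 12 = 10*b^2 - 26*b + 12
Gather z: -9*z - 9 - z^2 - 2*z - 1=-z^2 - 11*z - 10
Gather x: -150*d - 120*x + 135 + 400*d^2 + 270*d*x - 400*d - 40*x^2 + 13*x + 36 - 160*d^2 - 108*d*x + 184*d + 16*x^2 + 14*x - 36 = 240*d^2 - 366*d - 24*x^2 + x*(162*d - 93) + 135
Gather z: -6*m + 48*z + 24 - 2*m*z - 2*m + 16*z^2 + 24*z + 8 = -8*m + 16*z^2 + z*(72 - 2*m) + 32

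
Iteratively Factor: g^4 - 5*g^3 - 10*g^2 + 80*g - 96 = (g - 2)*(g^3 - 3*g^2 - 16*g + 48) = (g - 3)*(g - 2)*(g^2 - 16) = (g - 3)*(g - 2)*(g + 4)*(g - 4)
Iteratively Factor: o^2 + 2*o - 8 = (o + 4)*(o - 2)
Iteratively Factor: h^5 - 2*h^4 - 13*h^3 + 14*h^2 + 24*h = (h - 2)*(h^4 - 13*h^2 - 12*h) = h*(h - 2)*(h^3 - 13*h - 12) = h*(h - 2)*(h + 1)*(h^2 - h - 12) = h*(h - 2)*(h + 1)*(h + 3)*(h - 4)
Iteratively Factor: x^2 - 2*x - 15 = (x - 5)*(x + 3)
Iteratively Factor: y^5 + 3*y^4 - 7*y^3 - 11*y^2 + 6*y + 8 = (y + 1)*(y^4 + 2*y^3 - 9*y^2 - 2*y + 8) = (y - 1)*(y + 1)*(y^3 + 3*y^2 - 6*y - 8) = (y - 1)*(y + 1)*(y + 4)*(y^2 - y - 2) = (y - 2)*(y - 1)*(y + 1)*(y + 4)*(y + 1)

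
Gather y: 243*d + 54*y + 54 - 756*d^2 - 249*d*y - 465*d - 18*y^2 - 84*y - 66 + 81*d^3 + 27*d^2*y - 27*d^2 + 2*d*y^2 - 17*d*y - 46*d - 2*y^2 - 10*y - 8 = 81*d^3 - 783*d^2 - 268*d + y^2*(2*d - 20) + y*(27*d^2 - 266*d - 40) - 20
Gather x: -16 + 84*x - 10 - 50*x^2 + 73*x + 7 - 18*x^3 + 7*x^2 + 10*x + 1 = -18*x^3 - 43*x^2 + 167*x - 18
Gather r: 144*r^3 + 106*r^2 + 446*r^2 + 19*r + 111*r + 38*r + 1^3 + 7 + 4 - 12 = 144*r^3 + 552*r^2 + 168*r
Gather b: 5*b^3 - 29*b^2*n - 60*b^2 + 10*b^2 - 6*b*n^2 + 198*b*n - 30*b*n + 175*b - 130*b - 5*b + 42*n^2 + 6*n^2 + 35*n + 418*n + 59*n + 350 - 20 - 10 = 5*b^3 + b^2*(-29*n - 50) + b*(-6*n^2 + 168*n + 40) + 48*n^2 + 512*n + 320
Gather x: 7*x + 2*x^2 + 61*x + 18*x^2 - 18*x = 20*x^2 + 50*x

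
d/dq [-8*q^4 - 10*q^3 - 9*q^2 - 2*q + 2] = -32*q^3 - 30*q^2 - 18*q - 2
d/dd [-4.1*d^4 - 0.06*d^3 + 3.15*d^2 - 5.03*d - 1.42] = -16.4*d^3 - 0.18*d^2 + 6.3*d - 5.03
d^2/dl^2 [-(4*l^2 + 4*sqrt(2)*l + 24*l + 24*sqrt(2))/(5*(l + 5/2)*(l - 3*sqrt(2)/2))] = 32*(-20*sqrt(2)*l^3 - 28*l^3 - 234*sqrt(2)*l^2 - 900*sqrt(2)*l + 252*l - 876*sqrt(2) + 525)/(5*(32*l^6 - 144*sqrt(2)*l^5 + 240*l^5 - 1080*sqrt(2)*l^4 + 1032*l^4 - 2916*sqrt(2)*l^3 + 3740*l^3 - 3870*sqrt(2)*l^2 + 8100*l^2 - 4050*sqrt(2)*l + 6750*l - 3375*sqrt(2)))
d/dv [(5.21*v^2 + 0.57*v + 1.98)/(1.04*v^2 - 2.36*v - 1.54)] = (-12.8884*v^2 - 20.1652*v + 3.795)/(1.0816*v^4 - 4.9088*v^3 + 2.3664*v^2 + 7.2688*v + 2.3716)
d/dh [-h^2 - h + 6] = -2*h - 1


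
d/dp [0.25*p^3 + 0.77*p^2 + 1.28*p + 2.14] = 0.75*p^2 + 1.54*p + 1.28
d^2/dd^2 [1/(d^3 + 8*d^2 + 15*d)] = 2*(-d*(3*d + 8)*(d^2 + 8*d + 15) + (3*d^2 + 16*d + 15)^2)/(d^3*(d^2 + 8*d + 15)^3)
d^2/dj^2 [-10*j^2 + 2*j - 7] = -20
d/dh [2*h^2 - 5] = 4*h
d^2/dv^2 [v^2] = 2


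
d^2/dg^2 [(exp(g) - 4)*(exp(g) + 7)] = (4*exp(g) + 3)*exp(g)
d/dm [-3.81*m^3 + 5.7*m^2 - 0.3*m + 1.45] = -11.43*m^2 + 11.4*m - 0.3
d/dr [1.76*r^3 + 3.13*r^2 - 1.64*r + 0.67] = 5.28*r^2 + 6.26*r - 1.64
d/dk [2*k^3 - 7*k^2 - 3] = 2*k*(3*k - 7)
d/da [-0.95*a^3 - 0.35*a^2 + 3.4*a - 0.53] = -2.85*a^2 - 0.7*a + 3.4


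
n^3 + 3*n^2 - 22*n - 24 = (n - 4)*(n + 1)*(n + 6)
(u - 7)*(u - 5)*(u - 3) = u^3 - 15*u^2 + 71*u - 105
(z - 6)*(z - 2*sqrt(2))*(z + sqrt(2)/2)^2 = z^4 - 6*z^3 - sqrt(2)*z^3 - 7*z^2/2 + 6*sqrt(2)*z^2 - sqrt(2)*z + 21*z + 6*sqrt(2)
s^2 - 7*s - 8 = (s - 8)*(s + 1)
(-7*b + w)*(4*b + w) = -28*b^2 - 3*b*w + w^2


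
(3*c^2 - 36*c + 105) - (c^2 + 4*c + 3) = 2*c^2 - 40*c + 102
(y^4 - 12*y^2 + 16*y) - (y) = y^4 - 12*y^2 + 15*y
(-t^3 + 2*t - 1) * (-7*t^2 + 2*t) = 7*t^5 - 2*t^4 - 14*t^3 + 11*t^2 - 2*t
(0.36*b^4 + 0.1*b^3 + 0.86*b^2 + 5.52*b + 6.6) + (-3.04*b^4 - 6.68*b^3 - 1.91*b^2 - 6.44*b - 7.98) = -2.68*b^4 - 6.58*b^3 - 1.05*b^2 - 0.920000000000001*b - 1.38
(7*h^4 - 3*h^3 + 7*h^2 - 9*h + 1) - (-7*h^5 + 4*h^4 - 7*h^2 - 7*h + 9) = 7*h^5 + 3*h^4 - 3*h^3 + 14*h^2 - 2*h - 8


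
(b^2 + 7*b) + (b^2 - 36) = 2*b^2 + 7*b - 36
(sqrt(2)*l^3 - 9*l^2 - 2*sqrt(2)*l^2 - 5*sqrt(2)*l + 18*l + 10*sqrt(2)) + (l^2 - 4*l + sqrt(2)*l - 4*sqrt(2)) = sqrt(2)*l^3 - 8*l^2 - 2*sqrt(2)*l^2 - 4*sqrt(2)*l + 14*l + 6*sqrt(2)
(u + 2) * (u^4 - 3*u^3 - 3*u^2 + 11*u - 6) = u^5 - u^4 - 9*u^3 + 5*u^2 + 16*u - 12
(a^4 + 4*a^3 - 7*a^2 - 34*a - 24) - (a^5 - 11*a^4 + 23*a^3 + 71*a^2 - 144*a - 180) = -a^5 + 12*a^4 - 19*a^3 - 78*a^2 + 110*a + 156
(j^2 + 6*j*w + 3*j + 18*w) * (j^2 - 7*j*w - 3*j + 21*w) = j^4 - j^3*w - 42*j^2*w^2 - 9*j^2 + 9*j*w + 378*w^2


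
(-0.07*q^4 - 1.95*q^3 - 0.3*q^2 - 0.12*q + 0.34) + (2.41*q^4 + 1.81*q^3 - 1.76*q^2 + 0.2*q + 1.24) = 2.34*q^4 - 0.14*q^3 - 2.06*q^2 + 0.08*q + 1.58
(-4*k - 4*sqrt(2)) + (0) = -4*k - 4*sqrt(2)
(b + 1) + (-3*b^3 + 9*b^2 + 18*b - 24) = -3*b^3 + 9*b^2 + 19*b - 23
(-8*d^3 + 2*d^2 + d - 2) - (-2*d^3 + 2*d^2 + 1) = -6*d^3 + d - 3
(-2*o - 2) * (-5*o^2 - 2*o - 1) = 10*o^3 + 14*o^2 + 6*o + 2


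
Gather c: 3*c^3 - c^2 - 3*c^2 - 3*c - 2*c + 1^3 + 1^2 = 3*c^3 - 4*c^2 - 5*c + 2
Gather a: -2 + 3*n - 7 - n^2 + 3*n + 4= -n^2 + 6*n - 5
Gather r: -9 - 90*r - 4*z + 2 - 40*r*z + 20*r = r*(-40*z - 70) - 4*z - 7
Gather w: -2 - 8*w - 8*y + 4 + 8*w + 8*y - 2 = 0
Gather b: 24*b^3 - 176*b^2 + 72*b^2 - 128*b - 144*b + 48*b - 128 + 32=24*b^3 - 104*b^2 - 224*b - 96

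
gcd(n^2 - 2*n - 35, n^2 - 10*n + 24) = 1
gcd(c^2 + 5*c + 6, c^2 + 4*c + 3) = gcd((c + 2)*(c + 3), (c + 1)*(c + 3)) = c + 3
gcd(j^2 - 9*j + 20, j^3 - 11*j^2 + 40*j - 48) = j - 4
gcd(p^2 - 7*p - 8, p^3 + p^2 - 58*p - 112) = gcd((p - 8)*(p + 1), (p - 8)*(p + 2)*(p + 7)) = p - 8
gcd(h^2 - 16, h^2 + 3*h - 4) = h + 4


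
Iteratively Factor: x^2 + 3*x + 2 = (x + 2)*(x + 1)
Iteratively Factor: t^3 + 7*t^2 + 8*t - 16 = (t + 4)*(t^2 + 3*t - 4) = (t - 1)*(t + 4)*(t + 4)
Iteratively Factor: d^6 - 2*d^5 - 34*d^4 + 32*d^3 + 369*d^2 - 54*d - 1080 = (d + 3)*(d^5 - 5*d^4 - 19*d^3 + 89*d^2 + 102*d - 360) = (d - 2)*(d + 3)*(d^4 - 3*d^3 - 25*d^2 + 39*d + 180) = (d - 2)*(d + 3)^2*(d^3 - 6*d^2 - 7*d + 60) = (d - 4)*(d - 2)*(d + 3)^2*(d^2 - 2*d - 15) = (d - 5)*(d - 4)*(d - 2)*(d + 3)^2*(d + 3)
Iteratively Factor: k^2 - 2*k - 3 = (k - 3)*(k + 1)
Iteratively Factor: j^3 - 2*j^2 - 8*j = (j - 4)*(j^2 + 2*j) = j*(j - 4)*(j + 2)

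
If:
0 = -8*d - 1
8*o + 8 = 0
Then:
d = -1/8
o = -1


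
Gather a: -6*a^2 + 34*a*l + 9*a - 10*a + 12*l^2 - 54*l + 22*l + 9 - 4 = -6*a^2 + a*(34*l - 1) + 12*l^2 - 32*l + 5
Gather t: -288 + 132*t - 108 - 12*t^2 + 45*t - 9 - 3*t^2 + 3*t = -15*t^2 + 180*t - 405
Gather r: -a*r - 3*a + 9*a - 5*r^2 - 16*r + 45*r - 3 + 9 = 6*a - 5*r^2 + r*(29 - a) + 6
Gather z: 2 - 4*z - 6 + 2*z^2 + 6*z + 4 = 2*z^2 + 2*z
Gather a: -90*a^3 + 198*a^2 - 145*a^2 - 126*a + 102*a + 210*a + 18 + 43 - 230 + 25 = -90*a^3 + 53*a^2 + 186*a - 144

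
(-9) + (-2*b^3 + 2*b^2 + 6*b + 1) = -2*b^3 + 2*b^2 + 6*b - 8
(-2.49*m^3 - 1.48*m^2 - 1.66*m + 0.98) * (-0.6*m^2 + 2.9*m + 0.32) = 1.494*m^5 - 6.333*m^4 - 4.0928*m^3 - 5.8756*m^2 + 2.3108*m + 0.3136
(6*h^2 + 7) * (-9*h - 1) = -54*h^3 - 6*h^2 - 63*h - 7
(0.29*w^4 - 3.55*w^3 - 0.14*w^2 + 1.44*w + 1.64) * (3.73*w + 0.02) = 1.0817*w^5 - 13.2357*w^4 - 0.5932*w^3 + 5.3684*w^2 + 6.146*w + 0.0328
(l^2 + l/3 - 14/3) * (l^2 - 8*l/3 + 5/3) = l^4 - 7*l^3/3 - 35*l^2/9 + 13*l - 70/9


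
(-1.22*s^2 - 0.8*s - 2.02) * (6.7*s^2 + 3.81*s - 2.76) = -8.174*s^4 - 10.0082*s^3 - 13.2148*s^2 - 5.4882*s + 5.5752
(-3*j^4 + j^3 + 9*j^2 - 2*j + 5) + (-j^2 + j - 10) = -3*j^4 + j^3 + 8*j^2 - j - 5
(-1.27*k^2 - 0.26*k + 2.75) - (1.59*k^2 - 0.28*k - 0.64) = -2.86*k^2 + 0.02*k + 3.39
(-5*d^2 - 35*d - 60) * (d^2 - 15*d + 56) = -5*d^4 + 40*d^3 + 185*d^2 - 1060*d - 3360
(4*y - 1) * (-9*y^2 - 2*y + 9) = -36*y^3 + y^2 + 38*y - 9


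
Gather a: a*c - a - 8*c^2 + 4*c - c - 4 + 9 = a*(c - 1) - 8*c^2 + 3*c + 5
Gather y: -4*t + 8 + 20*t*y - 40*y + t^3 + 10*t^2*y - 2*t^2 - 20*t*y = t^3 - 2*t^2 - 4*t + y*(10*t^2 - 40) + 8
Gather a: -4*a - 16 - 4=-4*a - 20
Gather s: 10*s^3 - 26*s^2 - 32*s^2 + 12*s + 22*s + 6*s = 10*s^3 - 58*s^2 + 40*s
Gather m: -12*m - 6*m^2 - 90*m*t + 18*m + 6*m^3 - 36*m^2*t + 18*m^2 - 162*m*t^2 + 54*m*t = 6*m^3 + m^2*(12 - 36*t) + m*(-162*t^2 - 36*t + 6)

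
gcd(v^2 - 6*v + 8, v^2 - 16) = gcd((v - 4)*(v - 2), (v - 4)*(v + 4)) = v - 4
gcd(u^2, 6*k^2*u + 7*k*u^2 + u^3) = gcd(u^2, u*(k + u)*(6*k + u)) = u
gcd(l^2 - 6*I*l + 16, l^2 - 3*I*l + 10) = l + 2*I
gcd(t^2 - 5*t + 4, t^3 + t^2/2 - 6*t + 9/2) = t - 1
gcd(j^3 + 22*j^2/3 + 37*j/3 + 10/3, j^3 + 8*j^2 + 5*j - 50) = j + 5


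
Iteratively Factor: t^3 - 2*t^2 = (t - 2)*(t^2) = t*(t - 2)*(t)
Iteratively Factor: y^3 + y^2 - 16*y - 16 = (y + 4)*(y^2 - 3*y - 4) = (y - 4)*(y + 4)*(y + 1)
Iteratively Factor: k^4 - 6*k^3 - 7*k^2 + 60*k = (k - 4)*(k^3 - 2*k^2 - 15*k) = (k - 4)*(k + 3)*(k^2 - 5*k) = (k - 5)*(k - 4)*(k + 3)*(k)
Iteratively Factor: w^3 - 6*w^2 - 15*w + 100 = (w + 4)*(w^2 - 10*w + 25) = (w - 5)*(w + 4)*(w - 5)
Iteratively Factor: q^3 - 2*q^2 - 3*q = (q + 1)*(q^2 - 3*q) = (q - 3)*(q + 1)*(q)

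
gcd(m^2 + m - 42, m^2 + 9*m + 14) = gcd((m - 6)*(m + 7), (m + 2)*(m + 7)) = m + 7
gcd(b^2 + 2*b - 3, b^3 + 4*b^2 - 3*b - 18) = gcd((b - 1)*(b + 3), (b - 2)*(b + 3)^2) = b + 3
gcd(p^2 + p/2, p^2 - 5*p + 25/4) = 1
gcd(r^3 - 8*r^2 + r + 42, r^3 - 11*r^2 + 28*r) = r - 7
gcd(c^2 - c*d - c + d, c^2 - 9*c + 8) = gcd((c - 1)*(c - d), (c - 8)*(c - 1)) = c - 1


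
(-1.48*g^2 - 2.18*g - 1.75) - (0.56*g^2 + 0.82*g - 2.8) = -2.04*g^2 - 3.0*g + 1.05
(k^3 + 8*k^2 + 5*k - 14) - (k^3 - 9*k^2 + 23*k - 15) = 17*k^2 - 18*k + 1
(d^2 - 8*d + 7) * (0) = 0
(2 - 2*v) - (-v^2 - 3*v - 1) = v^2 + v + 3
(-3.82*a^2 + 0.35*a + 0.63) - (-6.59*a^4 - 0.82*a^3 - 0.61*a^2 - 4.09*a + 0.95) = 6.59*a^4 + 0.82*a^3 - 3.21*a^2 + 4.44*a - 0.32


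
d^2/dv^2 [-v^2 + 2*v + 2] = -2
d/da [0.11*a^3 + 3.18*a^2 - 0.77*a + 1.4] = 0.33*a^2 + 6.36*a - 0.77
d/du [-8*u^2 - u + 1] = -16*u - 1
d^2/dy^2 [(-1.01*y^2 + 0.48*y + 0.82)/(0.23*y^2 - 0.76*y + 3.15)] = (-0.302312*y^3 + 4.650738*y^2 - 2.946576*y - 17.986126)/(0.012167*y^6 - 0.120612*y^5 + 0.898449*y^4 - 3.742696*y^3 + 12.304845*y^2 - 22.6233*y + 31.255875)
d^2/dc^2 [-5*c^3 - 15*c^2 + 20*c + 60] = -30*c - 30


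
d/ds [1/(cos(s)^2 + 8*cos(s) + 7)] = 2*(cos(s) + 4)*sin(s)/(cos(s)^2 + 8*cos(s) + 7)^2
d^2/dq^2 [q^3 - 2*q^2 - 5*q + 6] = 6*q - 4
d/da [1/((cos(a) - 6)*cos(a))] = 2*(cos(a) - 3)*sin(a)/((cos(a) - 6)^2*cos(a)^2)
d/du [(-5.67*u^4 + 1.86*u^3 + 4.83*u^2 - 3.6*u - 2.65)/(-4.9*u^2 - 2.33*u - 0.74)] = (55.566*u^5 + 30.5193*u^4 + 8.1156*u^3 - 33.0231*u^2 - 33.1184*u - 3.5105)/(24.01*u^4 + 22.834*u^3 + 12.6809*u^2 + 3.4484*u + 0.5476)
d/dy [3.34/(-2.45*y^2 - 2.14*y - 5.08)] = (16.366*y + 7.1476)/(2.45*y^2 + 2.14*y + 5.08)^2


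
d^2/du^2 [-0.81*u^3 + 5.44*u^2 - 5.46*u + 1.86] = 10.88 - 4.86*u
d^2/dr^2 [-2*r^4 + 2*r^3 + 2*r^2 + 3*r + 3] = -24*r^2 + 12*r + 4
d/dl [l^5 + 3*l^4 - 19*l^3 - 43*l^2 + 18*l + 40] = 5*l^4 + 12*l^3 - 57*l^2 - 86*l + 18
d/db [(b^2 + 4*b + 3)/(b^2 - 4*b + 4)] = 2*(-4*b - 7)/(b^3 - 6*b^2 + 12*b - 8)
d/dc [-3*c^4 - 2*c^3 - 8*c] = -12*c^3 - 6*c^2 - 8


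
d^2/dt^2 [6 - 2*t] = 0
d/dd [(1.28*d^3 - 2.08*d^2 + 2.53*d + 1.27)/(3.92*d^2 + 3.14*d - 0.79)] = (5.0176*d^4 + 8.0384*d^3 - 19.4824*d^2 - 6.6704*d - 5.9865)/(15.3664*d^4 + 24.6176*d^3 + 3.666*d^2 - 4.9612*d + 0.6241)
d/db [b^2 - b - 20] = 2*b - 1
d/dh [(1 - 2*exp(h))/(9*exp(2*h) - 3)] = 2*(3*exp(2*h) - 3*exp(h) + 1)*exp(h)/(3*(9*exp(4*h) - 6*exp(2*h) + 1))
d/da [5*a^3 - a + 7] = 15*a^2 - 1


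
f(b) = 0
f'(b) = 0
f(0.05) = 0.00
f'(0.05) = 0.00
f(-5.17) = 0.00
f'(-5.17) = 0.00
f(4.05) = 0.00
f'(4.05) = 0.00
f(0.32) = 0.00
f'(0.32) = 0.00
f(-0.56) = 0.00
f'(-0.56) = 0.00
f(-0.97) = 0.00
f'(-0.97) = 0.00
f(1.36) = 0.00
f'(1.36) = 0.00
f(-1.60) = 0.00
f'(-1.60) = 0.00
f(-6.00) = 0.00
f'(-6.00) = 0.00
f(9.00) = 0.00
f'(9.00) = 0.00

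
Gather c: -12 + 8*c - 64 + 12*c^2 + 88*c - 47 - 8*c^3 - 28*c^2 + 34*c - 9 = -8*c^3 - 16*c^2 + 130*c - 132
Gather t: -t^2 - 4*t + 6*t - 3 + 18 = -t^2 + 2*t + 15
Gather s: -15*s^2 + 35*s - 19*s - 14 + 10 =-15*s^2 + 16*s - 4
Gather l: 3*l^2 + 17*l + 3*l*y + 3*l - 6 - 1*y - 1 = 3*l^2 + l*(3*y + 20) - y - 7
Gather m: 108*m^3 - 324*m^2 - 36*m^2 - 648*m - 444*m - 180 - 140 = 108*m^3 - 360*m^2 - 1092*m - 320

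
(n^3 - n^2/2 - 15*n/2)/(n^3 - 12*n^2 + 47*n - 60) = n*(2*n + 5)/(2*(n^2 - 9*n + 20))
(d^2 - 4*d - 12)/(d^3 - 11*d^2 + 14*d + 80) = (d - 6)/(d^2 - 13*d + 40)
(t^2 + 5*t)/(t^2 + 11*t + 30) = t/(t + 6)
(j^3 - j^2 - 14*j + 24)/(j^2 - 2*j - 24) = (j^2 - 5*j + 6)/(j - 6)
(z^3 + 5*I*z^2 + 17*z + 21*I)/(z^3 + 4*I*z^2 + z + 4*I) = (z^2 + 4*I*z + 21)/(z^2 + 3*I*z + 4)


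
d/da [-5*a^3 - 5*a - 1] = -15*a^2 - 5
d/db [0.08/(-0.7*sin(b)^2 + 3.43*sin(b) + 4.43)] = (0.112*sin(b) - 0.2744)*cos(b)/(-0.7*sin(b)^2 + 3.43*sin(b) + 4.43)^2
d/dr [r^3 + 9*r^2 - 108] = 3*r*(r + 6)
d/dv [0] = 0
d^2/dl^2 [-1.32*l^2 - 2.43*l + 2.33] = -2.64000000000000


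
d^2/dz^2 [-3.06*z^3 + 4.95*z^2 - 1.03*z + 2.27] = 9.9 - 18.36*z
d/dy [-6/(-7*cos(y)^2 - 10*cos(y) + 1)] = 12*(7*cos(y) + 5)*sin(y)/(7*cos(y)^2 + 10*cos(y) - 1)^2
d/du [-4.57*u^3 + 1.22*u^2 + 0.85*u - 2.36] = -13.71*u^2 + 2.44*u + 0.85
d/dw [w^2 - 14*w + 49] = 2*w - 14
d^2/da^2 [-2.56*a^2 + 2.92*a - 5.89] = -5.12000000000000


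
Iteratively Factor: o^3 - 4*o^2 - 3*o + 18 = (o - 3)*(o^2 - o - 6) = (o - 3)^2*(o + 2)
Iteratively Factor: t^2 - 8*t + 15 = (t - 5)*(t - 3)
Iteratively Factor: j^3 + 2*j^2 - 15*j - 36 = (j + 3)*(j^2 - j - 12) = (j - 4)*(j + 3)*(j + 3)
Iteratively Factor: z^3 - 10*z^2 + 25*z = (z)*(z^2 - 10*z + 25) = z*(z - 5)*(z - 5)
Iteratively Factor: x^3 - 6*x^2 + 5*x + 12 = (x + 1)*(x^2 - 7*x + 12) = (x - 4)*(x + 1)*(x - 3)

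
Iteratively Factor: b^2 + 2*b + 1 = (b + 1)*(b + 1)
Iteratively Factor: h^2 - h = (h)*(h - 1)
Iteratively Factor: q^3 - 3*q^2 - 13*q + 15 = (q - 5)*(q^2 + 2*q - 3) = (q - 5)*(q + 3)*(q - 1)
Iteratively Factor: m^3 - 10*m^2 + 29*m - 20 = (m - 5)*(m^2 - 5*m + 4) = (m - 5)*(m - 4)*(m - 1)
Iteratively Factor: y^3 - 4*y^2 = (y - 4)*(y^2) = y*(y - 4)*(y)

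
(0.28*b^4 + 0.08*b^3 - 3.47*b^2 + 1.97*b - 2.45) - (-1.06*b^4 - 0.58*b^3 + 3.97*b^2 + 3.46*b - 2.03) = 1.34*b^4 + 0.66*b^3 - 7.44*b^2 - 1.49*b - 0.42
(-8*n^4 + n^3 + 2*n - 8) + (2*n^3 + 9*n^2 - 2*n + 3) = -8*n^4 + 3*n^3 + 9*n^2 - 5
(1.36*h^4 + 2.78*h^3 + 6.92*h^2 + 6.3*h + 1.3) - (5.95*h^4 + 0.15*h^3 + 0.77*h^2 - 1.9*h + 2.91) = -4.59*h^4 + 2.63*h^3 + 6.15*h^2 + 8.2*h - 1.61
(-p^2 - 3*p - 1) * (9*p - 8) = -9*p^3 - 19*p^2 + 15*p + 8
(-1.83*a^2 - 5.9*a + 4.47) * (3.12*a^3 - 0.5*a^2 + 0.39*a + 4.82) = -5.7096*a^5 - 17.493*a^4 + 16.1827*a^3 - 13.3566*a^2 - 26.6947*a + 21.5454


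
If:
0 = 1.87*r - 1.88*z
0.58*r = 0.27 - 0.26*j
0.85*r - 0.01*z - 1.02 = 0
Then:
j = -1.67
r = 1.21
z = 1.21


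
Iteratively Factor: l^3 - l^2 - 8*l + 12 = (l - 2)*(l^2 + l - 6) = (l - 2)^2*(l + 3)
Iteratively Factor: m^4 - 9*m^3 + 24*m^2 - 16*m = (m - 4)*(m^3 - 5*m^2 + 4*m) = m*(m - 4)*(m^2 - 5*m + 4) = m*(m - 4)^2*(m - 1)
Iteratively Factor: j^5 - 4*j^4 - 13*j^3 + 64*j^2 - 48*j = (j + 4)*(j^4 - 8*j^3 + 19*j^2 - 12*j) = (j - 3)*(j + 4)*(j^3 - 5*j^2 + 4*j) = (j - 4)*(j - 3)*(j + 4)*(j^2 - j) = (j - 4)*(j - 3)*(j - 1)*(j + 4)*(j)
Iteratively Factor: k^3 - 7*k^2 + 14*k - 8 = (k - 4)*(k^2 - 3*k + 2) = (k - 4)*(k - 1)*(k - 2)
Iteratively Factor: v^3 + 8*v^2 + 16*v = (v)*(v^2 + 8*v + 16) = v*(v + 4)*(v + 4)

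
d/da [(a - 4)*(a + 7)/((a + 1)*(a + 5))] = 3*(a^2 + 22*a + 61)/(a^4 + 12*a^3 + 46*a^2 + 60*a + 25)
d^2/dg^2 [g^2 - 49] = 2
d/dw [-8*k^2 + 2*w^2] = 4*w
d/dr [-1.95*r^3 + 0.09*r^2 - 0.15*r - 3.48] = -5.85*r^2 + 0.18*r - 0.15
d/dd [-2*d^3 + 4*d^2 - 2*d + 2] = -6*d^2 + 8*d - 2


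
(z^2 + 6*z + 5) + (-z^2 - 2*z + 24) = 4*z + 29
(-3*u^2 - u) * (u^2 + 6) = -3*u^4 - u^3 - 18*u^2 - 6*u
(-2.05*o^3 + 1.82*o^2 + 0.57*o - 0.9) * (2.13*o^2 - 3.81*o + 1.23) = -4.3665*o^5 + 11.6871*o^4 - 8.2416*o^3 - 1.8501*o^2 + 4.1301*o - 1.107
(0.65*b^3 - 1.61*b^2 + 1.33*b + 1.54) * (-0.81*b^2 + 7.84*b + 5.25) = -0.5265*b^5 + 6.4001*b^4 - 10.2872*b^3 + 0.7273*b^2 + 19.0561*b + 8.085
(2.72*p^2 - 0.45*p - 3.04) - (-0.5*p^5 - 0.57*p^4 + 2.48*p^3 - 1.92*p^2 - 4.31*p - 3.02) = 0.5*p^5 + 0.57*p^4 - 2.48*p^3 + 4.64*p^2 + 3.86*p - 0.02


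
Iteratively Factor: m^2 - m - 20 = (m - 5)*(m + 4)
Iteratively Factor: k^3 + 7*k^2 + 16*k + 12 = (k + 3)*(k^2 + 4*k + 4) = (k + 2)*(k + 3)*(k + 2)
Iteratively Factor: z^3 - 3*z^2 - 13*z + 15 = (z - 1)*(z^2 - 2*z - 15) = (z - 1)*(z + 3)*(z - 5)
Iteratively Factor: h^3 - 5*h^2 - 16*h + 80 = (h - 5)*(h^2 - 16) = (h - 5)*(h + 4)*(h - 4)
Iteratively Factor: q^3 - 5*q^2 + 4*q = (q - 1)*(q^2 - 4*q) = (q - 4)*(q - 1)*(q)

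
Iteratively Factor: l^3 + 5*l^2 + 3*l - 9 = (l - 1)*(l^2 + 6*l + 9) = (l - 1)*(l + 3)*(l + 3)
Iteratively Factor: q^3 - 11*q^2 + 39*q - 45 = (q - 5)*(q^2 - 6*q + 9) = (q - 5)*(q - 3)*(q - 3)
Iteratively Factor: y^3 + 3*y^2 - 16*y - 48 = (y - 4)*(y^2 + 7*y + 12) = (y - 4)*(y + 3)*(y + 4)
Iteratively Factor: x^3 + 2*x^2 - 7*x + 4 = (x - 1)*(x^2 + 3*x - 4) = (x - 1)^2*(x + 4)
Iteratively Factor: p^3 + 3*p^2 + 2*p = (p + 2)*(p^2 + p) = p*(p + 2)*(p + 1)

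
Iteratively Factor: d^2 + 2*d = (d)*(d + 2)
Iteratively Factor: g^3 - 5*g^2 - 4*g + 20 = (g + 2)*(g^2 - 7*g + 10) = (g - 5)*(g + 2)*(g - 2)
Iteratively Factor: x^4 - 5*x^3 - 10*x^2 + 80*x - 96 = (x - 4)*(x^3 - x^2 - 14*x + 24) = (x - 4)*(x - 2)*(x^2 + x - 12) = (x - 4)*(x - 3)*(x - 2)*(x + 4)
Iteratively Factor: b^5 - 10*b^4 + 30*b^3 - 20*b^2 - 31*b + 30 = (b + 1)*(b^4 - 11*b^3 + 41*b^2 - 61*b + 30) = (b - 1)*(b + 1)*(b^3 - 10*b^2 + 31*b - 30) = (b - 3)*(b - 1)*(b + 1)*(b^2 - 7*b + 10) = (b - 5)*(b - 3)*(b - 1)*(b + 1)*(b - 2)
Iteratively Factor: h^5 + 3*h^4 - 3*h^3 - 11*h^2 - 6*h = (h + 3)*(h^4 - 3*h^2 - 2*h) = (h - 2)*(h + 3)*(h^3 + 2*h^2 + h) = (h - 2)*(h + 1)*(h + 3)*(h^2 + h) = (h - 2)*(h + 1)^2*(h + 3)*(h)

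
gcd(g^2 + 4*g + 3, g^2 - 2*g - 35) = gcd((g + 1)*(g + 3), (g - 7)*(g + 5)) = 1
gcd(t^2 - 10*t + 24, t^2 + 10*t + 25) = 1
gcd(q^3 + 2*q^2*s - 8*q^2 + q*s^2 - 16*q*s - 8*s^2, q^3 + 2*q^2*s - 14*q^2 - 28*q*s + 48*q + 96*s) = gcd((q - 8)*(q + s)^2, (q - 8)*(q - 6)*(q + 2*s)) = q - 8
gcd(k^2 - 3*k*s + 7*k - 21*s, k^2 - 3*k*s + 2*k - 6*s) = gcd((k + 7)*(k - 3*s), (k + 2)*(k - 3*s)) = -k + 3*s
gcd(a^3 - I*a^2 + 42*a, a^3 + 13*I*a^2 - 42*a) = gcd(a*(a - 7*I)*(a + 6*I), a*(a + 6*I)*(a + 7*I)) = a^2 + 6*I*a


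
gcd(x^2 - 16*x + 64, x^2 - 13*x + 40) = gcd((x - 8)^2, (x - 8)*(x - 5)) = x - 8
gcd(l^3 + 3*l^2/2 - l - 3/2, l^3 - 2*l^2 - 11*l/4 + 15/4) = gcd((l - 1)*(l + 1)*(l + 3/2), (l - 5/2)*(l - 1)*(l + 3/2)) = l^2 + l/2 - 3/2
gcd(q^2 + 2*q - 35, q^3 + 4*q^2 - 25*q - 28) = q + 7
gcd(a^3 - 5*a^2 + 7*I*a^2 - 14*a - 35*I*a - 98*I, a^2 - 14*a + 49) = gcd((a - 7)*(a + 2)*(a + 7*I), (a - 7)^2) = a - 7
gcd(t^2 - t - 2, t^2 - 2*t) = t - 2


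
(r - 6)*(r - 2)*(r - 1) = r^3 - 9*r^2 + 20*r - 12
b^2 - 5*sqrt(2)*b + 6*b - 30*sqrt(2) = (b + 6)*(b - 5*sqrt(2))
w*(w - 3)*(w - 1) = w^3 - 4*w^2 + 3*w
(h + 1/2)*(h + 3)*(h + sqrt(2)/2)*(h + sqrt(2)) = h^4 + 3*sqrt(2)*h^3/2 + 7*h^3/2 + 5*h^2/2 + 21*sqrt(2)*h^2/4 + 9*sqrt(2)*h/4 + 7*h/2 + 3/2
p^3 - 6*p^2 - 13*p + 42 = (p - 7)*(p - 2)*(p + 3)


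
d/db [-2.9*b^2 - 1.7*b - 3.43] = -5.8*b - 1.7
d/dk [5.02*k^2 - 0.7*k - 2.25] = 10.04*k - 0.7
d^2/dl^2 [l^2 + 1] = 2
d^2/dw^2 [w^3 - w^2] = 6*w - 2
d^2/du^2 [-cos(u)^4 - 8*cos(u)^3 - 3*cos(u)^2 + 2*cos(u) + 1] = 16*sin(u)^4 - 32*sin(u)^2 + 4*cos(u) + 18*cos(3*u) + 10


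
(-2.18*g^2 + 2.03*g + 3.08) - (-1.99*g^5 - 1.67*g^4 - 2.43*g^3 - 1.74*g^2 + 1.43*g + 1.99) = 1.99*g^5 + 1.67*g^4 + 2.43*g^3 - 0.44*g^2 + 0.6*g + 1.09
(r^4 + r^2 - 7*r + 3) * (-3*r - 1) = -3*r^5 - r^4 - 3*r^3 + 20*r^2 - 2*r - 3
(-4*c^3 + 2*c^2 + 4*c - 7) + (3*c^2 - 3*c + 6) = -4*c^3 + 5*c^2 + c - 1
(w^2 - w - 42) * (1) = w^2 - w - 42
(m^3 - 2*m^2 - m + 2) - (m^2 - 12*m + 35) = m^3 - 3*m^2 + 11*m - 33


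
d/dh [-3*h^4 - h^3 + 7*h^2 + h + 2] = -12*h^3 - 3*h^2 + 14*h + 1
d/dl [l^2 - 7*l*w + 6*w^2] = 2*l - 7*w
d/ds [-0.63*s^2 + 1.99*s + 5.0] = 1.99 - 1.26*s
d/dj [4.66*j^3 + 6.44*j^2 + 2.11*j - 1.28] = 13.98*j^2 + 12.88*j + 2.11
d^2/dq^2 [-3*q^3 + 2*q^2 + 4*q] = 4 - 18*q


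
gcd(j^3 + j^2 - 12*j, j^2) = j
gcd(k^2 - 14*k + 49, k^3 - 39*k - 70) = k - 7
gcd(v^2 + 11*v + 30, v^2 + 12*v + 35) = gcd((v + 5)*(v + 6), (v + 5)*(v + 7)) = v + 5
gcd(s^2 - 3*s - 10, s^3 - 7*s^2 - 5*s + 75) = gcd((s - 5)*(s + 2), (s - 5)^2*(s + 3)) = s - 5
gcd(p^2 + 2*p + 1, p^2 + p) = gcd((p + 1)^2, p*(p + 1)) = p + 1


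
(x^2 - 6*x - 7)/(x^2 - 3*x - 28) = (x + 1)/(x + 4)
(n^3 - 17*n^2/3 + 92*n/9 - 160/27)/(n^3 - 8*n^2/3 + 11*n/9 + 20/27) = (3*n - 8)/(3*n + 1)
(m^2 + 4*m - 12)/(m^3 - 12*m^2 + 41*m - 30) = (m^2 + 4*m - 12)/(m^3 - 12*m^2 + 41*m - 30)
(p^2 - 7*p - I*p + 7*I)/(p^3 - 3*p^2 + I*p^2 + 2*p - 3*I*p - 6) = (p - 7)/(p^2 + p*(-3 + 2*I) - 6*I)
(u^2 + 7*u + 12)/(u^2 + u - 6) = (u + 4)/(u - 2)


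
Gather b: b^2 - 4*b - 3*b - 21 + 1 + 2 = b^2 - 7*b - 18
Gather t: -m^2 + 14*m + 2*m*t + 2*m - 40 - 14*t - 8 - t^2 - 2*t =-m^2 + 16*m - t^2 + t*(2*m - 16) - 48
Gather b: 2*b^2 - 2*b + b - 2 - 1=2*b^2 - b - 3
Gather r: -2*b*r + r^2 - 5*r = r^2 + r*(-2*b - 5)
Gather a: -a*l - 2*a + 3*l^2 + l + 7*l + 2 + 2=a*(-l - 2) + 3*l^2 + 8*l + 4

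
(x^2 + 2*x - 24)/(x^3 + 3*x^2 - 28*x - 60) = (x - 4)/(x^2 - 3*x - 10)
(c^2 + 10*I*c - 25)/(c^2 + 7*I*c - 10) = (c + 5*I)/(c + 2*I)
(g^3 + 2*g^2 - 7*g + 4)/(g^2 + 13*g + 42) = (g^3 + 2*g^2 - 7*g + 4)/(g^2 + 13*g + 42)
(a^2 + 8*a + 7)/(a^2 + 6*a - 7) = (a + 1)/(a - 1)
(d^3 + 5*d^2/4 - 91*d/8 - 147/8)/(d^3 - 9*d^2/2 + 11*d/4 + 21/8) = (4*d^2 + 19*d + 21)/(4*d^2 - 4*d - 3)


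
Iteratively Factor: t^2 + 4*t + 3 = (t + 3)*(t + 1)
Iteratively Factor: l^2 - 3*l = (l)*(l - 3)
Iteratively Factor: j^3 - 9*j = (j + 3)*(j^2 - 3*j) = j*(j + 3)*(j - 3)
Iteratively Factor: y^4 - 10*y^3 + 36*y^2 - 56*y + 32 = (y - 2)*(y^3 - 8*y^2 + 20*y - 16) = (y - 2)^2*(y^2 - 6*y + 8) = (y - 4)*(y - 2)^2*(y - 2)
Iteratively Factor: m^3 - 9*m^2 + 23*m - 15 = (m - 5)*(m^2 - 4*m + 3) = (m - 5)*(m - 3)*(m - 1)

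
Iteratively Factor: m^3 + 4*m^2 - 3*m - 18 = (m - 2)*(m^2 + 6*m + 9) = (m - 2)*(m + 3)*(m + 3)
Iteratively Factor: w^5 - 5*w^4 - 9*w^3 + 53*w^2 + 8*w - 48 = (w - 4)*(w^4 - w^3 - 13*w^2 + w + 12) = (w - 4)*(w - 1)*(w^3 - 13*w - 12) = (w - 4)^2*(w - 1)*(w^2 + 4*w + 3) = (w - 4)^2*(w - 1)*(w + 1)*(w + 3)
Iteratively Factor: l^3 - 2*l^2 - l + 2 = (l - 1)*(l^2 - l - 2) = (l - 1)*(l + 1)*(l - 2)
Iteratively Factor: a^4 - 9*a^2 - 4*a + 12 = (a + 2)*(a^3 - 2*a^2 - 5*a + 6) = (a - 1)*(a + 2)*(a^2 - a - 6) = (a - 3)*(a - 1)*(a + 2)*(a + 2)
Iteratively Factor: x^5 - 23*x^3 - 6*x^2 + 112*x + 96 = (x - 4)*(x^4 + 4*x^3 - 7*x^2 - 34*x - 24) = (x - 4)*(x - 3)*(x^3 + 7*x^2 + 14*x + 8) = (x - 4)*(x - 3)*(x + 4)*(x^2 + 3*x + 2) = (x - 4)*(x - 3)*(x + 1)*(x + 4)*(x + 2)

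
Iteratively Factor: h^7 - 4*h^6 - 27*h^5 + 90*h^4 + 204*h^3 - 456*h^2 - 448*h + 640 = (h - 1)*(h^6 - 3*h^5 - 30*h^4 + 60*h^3 + 264*h^2 - 192*h - 640) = (h - 5)*(h - 1)*(h^5 + 2*h^4 - 20*h^3 - 40*h^2 + 64*h + 128) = (h - 5)*(h - 1)*(h + 2)*(h^4 - 20*h^2 + 64) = (h - 5)*(h - 1)*(h + 2)^2*(h^3 - 2*h^2 - 16*h + 32) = (h - 5)*(h - 4)*(h - 1)*(h + 2)^2*(h^2 + 2*h - 8) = (h - 5)*(h - 4)*(h - 1)*(h + 2)^2*(h + 4)*(h - 2)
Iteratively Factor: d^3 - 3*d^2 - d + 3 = (d + 1)*(d^2 - 4*d + 3) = (d - 3)*(d + 1)*(d - 1)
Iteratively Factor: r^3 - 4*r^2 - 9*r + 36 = (r - 3)*(r^2 - r - 12) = (r - 3)*(r + 3)*(r - 4)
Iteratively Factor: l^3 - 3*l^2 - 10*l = (l + 2)*(l^2 - 5*l) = (l - 5)*(l + 2)*(l)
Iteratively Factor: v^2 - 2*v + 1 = (v - 1)*(v - 1)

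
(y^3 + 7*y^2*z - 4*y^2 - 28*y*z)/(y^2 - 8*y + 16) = y*(y + 7*z)/(y - 4)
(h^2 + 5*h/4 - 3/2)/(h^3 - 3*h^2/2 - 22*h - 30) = (4*h - 3)/(2*(2*h^2 - 7*h - 30))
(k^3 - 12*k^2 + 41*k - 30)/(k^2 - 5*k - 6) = (k^2 - 6*k + 5)/(k + 1)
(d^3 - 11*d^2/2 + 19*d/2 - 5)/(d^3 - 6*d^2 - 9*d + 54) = (2*d^3 - 11*d^2 + 19*d - 10)/(2*(d^3 - 6*d^2 - 9*d + 54))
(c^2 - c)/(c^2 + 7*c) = (c - 1)/(c + 7)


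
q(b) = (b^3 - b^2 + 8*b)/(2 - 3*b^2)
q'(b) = 6*b*(b^3 - b^2 + 8*b)/(2 - 3*b^2)^2 + (3*b^2 - 2*b + 8)/(2 - 3*b^2)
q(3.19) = -1.68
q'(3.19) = -0.00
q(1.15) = -4.78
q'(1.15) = 11.84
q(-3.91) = 2.42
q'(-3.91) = -0.11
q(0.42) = 2.21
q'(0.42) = 9.02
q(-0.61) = -6.20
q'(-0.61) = 37.38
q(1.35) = -3.30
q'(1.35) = 4.60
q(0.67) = 7.98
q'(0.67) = 61.35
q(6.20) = -2.20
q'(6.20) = -0.26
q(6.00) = -2.15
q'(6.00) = -0.25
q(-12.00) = 4.58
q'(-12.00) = -0.31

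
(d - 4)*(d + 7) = d^2 + 3*d - 28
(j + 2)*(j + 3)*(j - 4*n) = j^3 - 4*j^2*n + 5*j^2 - 20*j*n + 6*j - 24*n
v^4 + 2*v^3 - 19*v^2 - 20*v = v*(v - 4)*(v + 1)*(v + 5)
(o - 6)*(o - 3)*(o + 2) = o^3 - 7*o^2 + 36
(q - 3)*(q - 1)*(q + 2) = q^3 - 2*q^2 - 5*q + 6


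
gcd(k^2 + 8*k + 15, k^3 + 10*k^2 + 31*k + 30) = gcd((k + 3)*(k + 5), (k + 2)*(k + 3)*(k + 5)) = k^2 + 8*k + 15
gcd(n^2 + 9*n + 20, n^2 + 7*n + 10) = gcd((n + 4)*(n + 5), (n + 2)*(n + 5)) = n + 5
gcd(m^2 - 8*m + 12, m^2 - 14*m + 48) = m - 6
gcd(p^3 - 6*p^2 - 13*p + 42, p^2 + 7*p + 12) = p + 3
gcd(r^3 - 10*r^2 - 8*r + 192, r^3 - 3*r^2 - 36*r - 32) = r^2 - 4*r - 32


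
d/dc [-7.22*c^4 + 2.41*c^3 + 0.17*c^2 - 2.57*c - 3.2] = -28.88*c^3 + 7.23*c^2 + 0.34*c - 2.57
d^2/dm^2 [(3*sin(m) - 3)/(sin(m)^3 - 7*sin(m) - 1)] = 3*(-4*sin(m)^7 + 9*sin(m)^6 - 22*sin(m)^5 - 39*sin(m)^4 + 23*sin(m)^3 + 110*sin(m)^2 - 14*sin(m) - 112)/(sin(m)^3 - 7*sin(m) - 1)^3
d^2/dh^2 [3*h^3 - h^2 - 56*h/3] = 18*h - 2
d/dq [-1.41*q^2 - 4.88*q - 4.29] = -2.82*q - 4.88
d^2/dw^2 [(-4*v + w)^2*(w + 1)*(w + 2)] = 32*v^2 - 48*v*w - 48*v + 12*w^2 + 18*w + 4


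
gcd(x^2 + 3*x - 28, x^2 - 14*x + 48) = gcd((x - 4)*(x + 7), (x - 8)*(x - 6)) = 1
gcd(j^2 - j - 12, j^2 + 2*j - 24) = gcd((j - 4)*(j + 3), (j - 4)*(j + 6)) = j - 4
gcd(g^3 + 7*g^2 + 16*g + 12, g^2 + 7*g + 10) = g + 2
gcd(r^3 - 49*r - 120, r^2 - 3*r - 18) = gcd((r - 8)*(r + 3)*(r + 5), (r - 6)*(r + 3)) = r + 3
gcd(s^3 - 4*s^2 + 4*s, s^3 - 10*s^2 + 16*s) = s^2 - 2*s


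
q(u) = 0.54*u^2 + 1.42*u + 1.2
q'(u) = 1.08*u + 1.42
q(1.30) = 3.96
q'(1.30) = 2.82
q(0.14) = 1.41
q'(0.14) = 1.57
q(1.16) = 3.57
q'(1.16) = 2.67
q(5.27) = 23.68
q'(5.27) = 7.11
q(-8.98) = 31.99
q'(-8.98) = -8.28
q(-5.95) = 11.87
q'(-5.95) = -5.01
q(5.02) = 21.94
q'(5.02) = 6.84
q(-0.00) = 1.20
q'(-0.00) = 1.42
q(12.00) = 96.00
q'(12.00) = 14.38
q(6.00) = 29.16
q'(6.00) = 7.90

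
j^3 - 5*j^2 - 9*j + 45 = (j - 5)*(j - 3)*(j + 3)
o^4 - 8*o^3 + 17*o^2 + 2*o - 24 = (o - 4)*(o - 3)*(o - 2)*(o + 1)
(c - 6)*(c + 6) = c^2 - 36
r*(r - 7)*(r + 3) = r^3 - 4*r^2 - 21*r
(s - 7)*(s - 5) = s^2 - 12*s + 35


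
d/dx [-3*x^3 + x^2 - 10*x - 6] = -9*x^2 + 2*x - 10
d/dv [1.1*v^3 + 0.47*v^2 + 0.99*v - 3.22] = 3.3*v^2 + 0.94*v + 0.99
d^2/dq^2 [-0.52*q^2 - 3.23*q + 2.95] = -1.04000000000000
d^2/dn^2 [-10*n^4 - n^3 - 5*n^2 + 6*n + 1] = -120*n^2 - 6*n - 10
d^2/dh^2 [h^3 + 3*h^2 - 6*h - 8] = 6*h + 6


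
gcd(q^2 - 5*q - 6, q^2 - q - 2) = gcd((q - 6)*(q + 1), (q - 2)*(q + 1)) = q + 1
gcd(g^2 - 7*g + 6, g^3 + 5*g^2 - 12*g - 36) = 1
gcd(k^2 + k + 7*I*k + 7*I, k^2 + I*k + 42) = k + 7*I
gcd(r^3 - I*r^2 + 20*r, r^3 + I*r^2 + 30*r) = r^2 - 5*I*r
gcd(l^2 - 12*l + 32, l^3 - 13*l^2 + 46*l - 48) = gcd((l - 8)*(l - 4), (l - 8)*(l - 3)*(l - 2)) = l - 8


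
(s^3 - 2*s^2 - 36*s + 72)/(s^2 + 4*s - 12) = s - 6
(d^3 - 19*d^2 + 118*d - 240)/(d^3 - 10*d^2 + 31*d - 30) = (d^2 - 14*d + 48)/(d^2 - 5*d + 6)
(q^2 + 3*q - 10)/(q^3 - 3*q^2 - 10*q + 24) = (q + 5)/(q^2 - q - 12)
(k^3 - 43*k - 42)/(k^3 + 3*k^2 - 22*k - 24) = (k - 7)/(k - 4)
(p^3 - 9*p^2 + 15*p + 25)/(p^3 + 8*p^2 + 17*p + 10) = (p^2 - 10*p + 25)/(p^2 + 7*p + 10)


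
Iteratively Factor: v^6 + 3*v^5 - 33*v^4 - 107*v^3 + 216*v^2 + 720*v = (v)*(v^5 + 3*v^4 - 33*v^3 - 107*v^2 + 216*v + 720) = v*(v - 5)*(v^4 + 8*v^3 + 7*v^2 - 72*v - 144) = v*(v - 5)*(v + 3)*(v^3 + 5*v^2 - 8*v - 48) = v*(v - 5)*(v - 3)*(v + 3)*(v^2 + 8*v + 16) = v*(v - 5)*(v - 3)*(v + 3)*(v + 4)*(v + 4)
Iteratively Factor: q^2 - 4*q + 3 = (q - 3)*(q - 1)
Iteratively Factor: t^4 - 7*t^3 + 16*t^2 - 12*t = (t)*(t^3 - 7*t^2 + 16*t - 12) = t*(t - 2)*(t^2 - 5*t + 6) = t*(t - 2)^2*(t - 3)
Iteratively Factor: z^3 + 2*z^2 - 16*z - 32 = (z + 2)*(z^2 - 16) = (z - 4)*(z + 2)*(z + 4)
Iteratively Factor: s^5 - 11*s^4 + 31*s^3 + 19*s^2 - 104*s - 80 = (s + 1)*(s^4 - 12*s^3 + 43*s^2 - 24*s - 80) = (s - 5)*(s + 1)*(s^3 - 7*s^2 + 8*s + 16) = (s - 5)*(s - 4)*(s + 1)*(s^2 - 3*s - 4) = (s - 5)*(s - 4)^2*(s + 1)*(s + 1)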